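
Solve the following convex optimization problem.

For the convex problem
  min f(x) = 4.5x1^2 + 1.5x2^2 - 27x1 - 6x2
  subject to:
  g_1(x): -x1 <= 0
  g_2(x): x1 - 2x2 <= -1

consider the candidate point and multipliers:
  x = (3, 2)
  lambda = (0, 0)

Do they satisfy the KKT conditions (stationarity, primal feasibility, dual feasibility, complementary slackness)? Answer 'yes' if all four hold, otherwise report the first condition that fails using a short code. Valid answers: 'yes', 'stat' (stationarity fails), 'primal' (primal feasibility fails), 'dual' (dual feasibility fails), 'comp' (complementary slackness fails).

Gradient of f: grad f(x) = Q x + c = (0, 0)
Constraint values g_i(x) = a_i^T x - b_i:
  g_1((3, 2)) = -3
  g_2((3, 2)) = 0
Stationarity residual: grad f(x) + sum_i lambda_i a_i = (0, 0)
  -> stationarity OK
Primal feasibility (all g_i <= 0): OK
Dual feasibility (all lambda_i >= 0): OK
Complementary slackness (lambda_i * g_i(x) = 0 for all i): OK

Verdict: yes, KKT holds.

yes


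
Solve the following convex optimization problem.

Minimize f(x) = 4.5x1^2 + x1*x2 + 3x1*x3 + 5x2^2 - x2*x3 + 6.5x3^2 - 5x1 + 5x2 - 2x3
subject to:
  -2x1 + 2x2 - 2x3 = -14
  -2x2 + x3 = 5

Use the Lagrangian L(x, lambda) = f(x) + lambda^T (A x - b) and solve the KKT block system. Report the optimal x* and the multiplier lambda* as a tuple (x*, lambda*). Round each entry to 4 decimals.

Form the Lagrangian:
  L(x, lambda) = (1/2) x^T Q x + c^T x + lambda^T (A x - b)
Stationarity (grad_x L = 0): Q x + c + A^T lambda = 0.
Primal feasibility: A x = b.

This gives the KKT block system:
  [ Q   A^T ] [ x     ]   [-c ]
  [ A    0  ] [ lambda ] = [ b ]

Solving the linear system:
  x*      = (4.1132, -2.1132, 0.7736)
  lambda* = (16.1132, 9.717)
  f(x*)   = 72.1604

x* = (4.1132, -2.1132, 0.7736), lambda* = (16.1132, 9.717)


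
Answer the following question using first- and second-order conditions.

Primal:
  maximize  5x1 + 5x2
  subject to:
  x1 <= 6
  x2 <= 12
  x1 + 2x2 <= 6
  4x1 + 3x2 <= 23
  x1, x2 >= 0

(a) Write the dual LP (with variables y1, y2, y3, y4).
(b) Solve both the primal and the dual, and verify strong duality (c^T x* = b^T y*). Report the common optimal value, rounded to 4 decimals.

The standard primal-dual pair for 'max c^T x s.t. A x <= b, x >= 0' is:
  Dual:  min b^T y  s.t.  A^T y >= c,  y >= 0.

So the dual LP is:
  minimize  6y1 + 12y2 + 6y3 + 23y4
  subject to:
    y1 + y3 + 4y4 >= 5
    y2 + 2y3 + 3y4 >= 5
    y1, y2, y3, y4 >= 0

Solving the primal: x* = (5.6, 0.2).
  primal value c^T x* = 29.
Solving the dual: y* = (0, 0, 1, 1).
  dual value b^T y* = 29.
Strong duality: c^T x* = b^T y*. Confirmed.

29


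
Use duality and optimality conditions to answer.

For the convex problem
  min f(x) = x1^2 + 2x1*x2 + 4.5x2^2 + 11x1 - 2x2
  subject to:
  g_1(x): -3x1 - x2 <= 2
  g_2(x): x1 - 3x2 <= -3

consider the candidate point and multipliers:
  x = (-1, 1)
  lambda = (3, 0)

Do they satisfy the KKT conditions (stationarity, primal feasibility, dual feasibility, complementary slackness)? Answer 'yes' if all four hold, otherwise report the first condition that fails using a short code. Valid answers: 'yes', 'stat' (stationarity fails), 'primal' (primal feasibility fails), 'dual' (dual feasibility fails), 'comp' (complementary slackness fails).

Gradient of f: grad f(x) = Q x + c = (11, 5)
Constraint values g_i(x) = a_i^T x - b_i:
  g_1((-1, 1)) = 0
  g_2((-1, 1)) = -1
Stationarity residual: grad f(x) + sum_i lambda_i a_i = (2, 2)
  -> stationarity FAILS
Primal feasibility (all g_i <= 0): OK
Dual feasibility (all lambda_i >= 0): OK
Complementary slackness (lambda_i * g_i(x) = 0 for all i): OK

Verdict: the first failing condition is stationarity -> stat.

stat


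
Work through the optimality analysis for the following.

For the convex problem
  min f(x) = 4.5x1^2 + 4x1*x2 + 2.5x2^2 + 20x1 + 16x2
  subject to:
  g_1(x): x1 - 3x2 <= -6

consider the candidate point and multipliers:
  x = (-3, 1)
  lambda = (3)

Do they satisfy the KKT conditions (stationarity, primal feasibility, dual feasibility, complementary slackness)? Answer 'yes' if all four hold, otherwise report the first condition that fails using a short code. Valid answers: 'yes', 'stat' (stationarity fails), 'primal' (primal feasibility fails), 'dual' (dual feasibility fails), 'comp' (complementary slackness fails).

Gradient of f: grad f(x) = Q x + c = (-3, 9)
Constraint values g_i(x) = a_i^T x - b_i:
  g_1((-3, 1)) = 0
Stationarity residual: grad f(x) + sum_i lambda_i a_i = (0, 0)
  -> stationarity OK
Primal feasibility (all g_i <= 0): OK
Dual feasibility (all lambda_i >= 0): OK
Complementary slackness (lambda_i * g_i(x) = 0 for all i): OK

Verdict: yes, KKT holds.

yes


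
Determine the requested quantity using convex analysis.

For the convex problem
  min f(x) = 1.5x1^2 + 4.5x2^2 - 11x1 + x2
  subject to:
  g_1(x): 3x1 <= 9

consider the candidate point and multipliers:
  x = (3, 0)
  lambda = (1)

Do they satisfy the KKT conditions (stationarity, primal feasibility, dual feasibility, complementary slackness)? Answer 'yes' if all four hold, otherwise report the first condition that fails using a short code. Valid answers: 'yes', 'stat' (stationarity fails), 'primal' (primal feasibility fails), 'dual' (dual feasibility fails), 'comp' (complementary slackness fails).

Gradient of f: grad f(x) = Q x + c = (-2, 1)
Constraint values g_i(x) = a_i^T x - b_i:
  g_1((3, 0)) = 0
Stationarity residual: grad f(x) + sum_i lambda_i a_i = (1, 1)
  -> stationarity FAILS
Primal feasibility (all g_i <= 0): OK
Dual feasibility (all lambda_i >= 0): OK
Complementary slackness (lambda_i * g_i(x) = 0 for all i): OK

Verdict: the first failing condition is stationarity -> stat.

stat


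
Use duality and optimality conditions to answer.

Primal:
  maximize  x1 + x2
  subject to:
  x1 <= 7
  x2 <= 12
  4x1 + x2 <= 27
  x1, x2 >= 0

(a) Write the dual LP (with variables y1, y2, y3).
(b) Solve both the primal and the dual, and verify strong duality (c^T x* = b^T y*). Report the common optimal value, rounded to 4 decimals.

The standard primal-dual pair for 'max c^T x s.t. A x <= b, x >= 0' is:
  Dual:  min b^T y  s.t.  A^T y >= c,  y >= 0.

So the dual LP is:
  minimize  7y1 + 12y2 + 27y3
  subject to:
    y1 + 4y3 >= 1
    y2 + y3 >= 1
    y1, y2, y3 >= 0

Solving the primal: x* = (3.75, 12).
  primal value c^T x* = 15.75.
Solving the dual: y* = (0, 0.75, 0.25).
  dual value b^T y* = 15.75.
Strong duality: c^T x* = b^T y*. Confirmed.

15.75


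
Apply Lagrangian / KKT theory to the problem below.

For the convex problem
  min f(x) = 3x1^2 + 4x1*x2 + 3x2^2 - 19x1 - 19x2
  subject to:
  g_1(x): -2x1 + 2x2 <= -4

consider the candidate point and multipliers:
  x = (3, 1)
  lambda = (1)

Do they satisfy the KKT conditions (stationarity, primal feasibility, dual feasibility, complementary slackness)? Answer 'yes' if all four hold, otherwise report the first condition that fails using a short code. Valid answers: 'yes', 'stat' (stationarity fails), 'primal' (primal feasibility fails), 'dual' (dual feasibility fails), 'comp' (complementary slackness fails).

Gradient of f: grad f(x) = Q x + c = (3, -1)
Constraint values g_i(x) = a_i^T x - b_i:
  g_1((3, 1)) = 0
Stationarity residual: grad f(x) + sum_i lambda_i a_i = (1, 1)
  -> stationarity FAILS
Primal feasibility (all g_i <= 0): OK
Dual feasibility (all lambda_i >= 0): OK
Complementary slackness (lambda_i * g_i(x) = 0 for all i): OK

Verdict: the first failing condition is stationarity -> stat.

stat


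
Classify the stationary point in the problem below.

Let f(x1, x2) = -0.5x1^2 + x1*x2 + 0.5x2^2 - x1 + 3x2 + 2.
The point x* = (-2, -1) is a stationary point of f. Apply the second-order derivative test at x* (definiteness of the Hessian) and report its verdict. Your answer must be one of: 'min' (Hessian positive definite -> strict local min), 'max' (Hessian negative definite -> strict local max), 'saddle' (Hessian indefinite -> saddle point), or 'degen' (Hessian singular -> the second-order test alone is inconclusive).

Compute the Hessian H = grad^2 f:
  H = [[-1, 1], [1, 1]]
Verify stationarity: grad f(x*) = H x* + g = (0, 0).
Eigenvalues of H: -1.4142, 1.4142.
Eigenvalues have mixed signs, so H is indefinite -> x* is a saddle point.

saddle


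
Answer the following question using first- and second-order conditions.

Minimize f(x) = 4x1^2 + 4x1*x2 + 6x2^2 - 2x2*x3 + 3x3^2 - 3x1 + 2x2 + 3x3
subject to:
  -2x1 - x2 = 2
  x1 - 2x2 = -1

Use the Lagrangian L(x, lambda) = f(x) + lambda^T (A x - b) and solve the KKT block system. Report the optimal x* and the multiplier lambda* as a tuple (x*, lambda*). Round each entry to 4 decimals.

Form the Lagrangian:
  L(x, lambda) = (1/2) x^T Q x + c^T x + lambda^T (A x - b)
Stationarity (grad_x L = 0): Q x + c + A^T lambda = 0.
Primal feasibility: A x = b.

This gives the KKT block system:
  [ Q   A^T ] [ x     ]   [-c ]
  [ A    0  ] [ lambda ] = [ b ]

Solving the linear system:
  x*      = (-1, 0, -0.5)
  lambda* = (-4.6, 1.8)
  f(x*)   = 6.25

x* = (-1, 0, -0.5), lambda* = (-4.6, 1.8)


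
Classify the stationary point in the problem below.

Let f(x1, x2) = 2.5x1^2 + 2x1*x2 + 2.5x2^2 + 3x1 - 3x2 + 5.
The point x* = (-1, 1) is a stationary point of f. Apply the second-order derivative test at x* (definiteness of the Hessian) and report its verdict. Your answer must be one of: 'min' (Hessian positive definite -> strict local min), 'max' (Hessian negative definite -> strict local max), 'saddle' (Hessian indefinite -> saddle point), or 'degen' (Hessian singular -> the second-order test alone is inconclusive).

Compute the Hessian H = grad^2 f:
  H = [[5, 2], [2, 5]]
Verify stationarity: grad f(x*) = H x* + g = (0, 0).
Eigenvalues of H: 3, 7.
Both eigenvalues > 0, so H is positive definite -> x* is a strict local min.

min


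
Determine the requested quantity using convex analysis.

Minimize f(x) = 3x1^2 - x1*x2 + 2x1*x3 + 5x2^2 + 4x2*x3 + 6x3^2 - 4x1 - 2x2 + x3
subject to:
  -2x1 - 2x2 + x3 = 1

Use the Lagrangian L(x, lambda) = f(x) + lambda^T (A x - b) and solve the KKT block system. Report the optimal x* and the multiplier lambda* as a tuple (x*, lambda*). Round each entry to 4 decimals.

Form the Lagrangian:
  L(x, lambda) = (1/2) x^T Q x + c^T x + lambda^T (A x - b)
Stationarity (grad_x L = 0): Q x + c + A^T lambda = 0.
Primal feasibility: A x = b.

This gives the KKT block system:
  [ Q   A^T ] [ x     ]   [-c ]
  [ A    0  ] [ lambda ] = [ b ]

Solving the linear system:
  x*      = (-0.112, -0.2891, 0.1978)
  lambda* = (-1.9937)
  f(x*)   = 1.6089

x* = (-0.112, -0.2891, 0.1978), lambda* = (-1.9937)


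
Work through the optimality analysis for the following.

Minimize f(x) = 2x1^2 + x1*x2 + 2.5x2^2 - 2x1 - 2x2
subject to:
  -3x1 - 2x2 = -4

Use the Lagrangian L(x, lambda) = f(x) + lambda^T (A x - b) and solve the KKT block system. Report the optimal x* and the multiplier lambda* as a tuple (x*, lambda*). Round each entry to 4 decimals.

Form the Lagrangian:
  L(x, lambda) = (1/2) x^T Q x + c^T x + lambda^T (A x - b)
Stationarity (grad_x L = 0): Q x + c + A^T lambda = 0.
Primal feasibility: A x = b.

This gives the KKT block system:
  [ Q   A^T ] [ x     ]   [-c ]
  [ A    0  ] [ lambda ] = [ b ]

Solving the linear system:
  x*      = (0.9796, 0.5306)
  lambda* = (0.8163)
  f(x*)   = 0.1224

x* = (0.9796, 0.5306), lambda* = (0.8163)


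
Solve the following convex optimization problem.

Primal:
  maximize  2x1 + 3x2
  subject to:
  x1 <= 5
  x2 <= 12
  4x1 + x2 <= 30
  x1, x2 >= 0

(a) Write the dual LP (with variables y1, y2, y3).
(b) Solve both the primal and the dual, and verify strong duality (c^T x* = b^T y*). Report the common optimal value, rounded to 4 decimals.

The standard primal-dual pair for 'max c^T x s.t. A x <= b, x >= 0' is:
  Dual:  min b^T y  s.t.  A^T y >= c,  y >= 0.

So the dual LP is:
  minimize  5y1 + 12y2 + 30y3
  subject to:
    y1 + 4y3 >= 2
    y2 + y3 >= 3
    y1, y2, y3 >= 0

Solving the primal: x* = (4.5, 12).
  primal value c^T x* = 45.
Solving the dual: y* = (0, 2.5, 0.5).
  dual value b^T y* = 45.
Strong duality: c^T x* = b^T y*. Confirmed.

45


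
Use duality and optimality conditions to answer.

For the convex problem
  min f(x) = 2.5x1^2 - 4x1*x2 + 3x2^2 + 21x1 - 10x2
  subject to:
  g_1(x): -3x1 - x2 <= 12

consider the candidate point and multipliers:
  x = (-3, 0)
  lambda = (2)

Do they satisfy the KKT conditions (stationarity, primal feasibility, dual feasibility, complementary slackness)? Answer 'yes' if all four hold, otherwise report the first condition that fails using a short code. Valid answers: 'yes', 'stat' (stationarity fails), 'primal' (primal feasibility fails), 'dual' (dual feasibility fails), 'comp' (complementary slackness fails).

Gradient of f: grad f(x) = Q x + c = (6, 2)
Constraint values g_i(x) = a_i^T x - b_i:
  g_1((-3, 0)) = -3
Stationarity residual: grad f(x) + sum_i lambda_i a_i = (0, 0)
  -> stationarity OK
Primal feasibility (all g_i <= 0): OK
Dual feasibility (all lambda_i >= 0): OK
Complementary slackness (lambda_i * g_i(x) = 0 for all i): FAILS

Verdict: the first failing condition is complementary_slackness -> comp.

comp


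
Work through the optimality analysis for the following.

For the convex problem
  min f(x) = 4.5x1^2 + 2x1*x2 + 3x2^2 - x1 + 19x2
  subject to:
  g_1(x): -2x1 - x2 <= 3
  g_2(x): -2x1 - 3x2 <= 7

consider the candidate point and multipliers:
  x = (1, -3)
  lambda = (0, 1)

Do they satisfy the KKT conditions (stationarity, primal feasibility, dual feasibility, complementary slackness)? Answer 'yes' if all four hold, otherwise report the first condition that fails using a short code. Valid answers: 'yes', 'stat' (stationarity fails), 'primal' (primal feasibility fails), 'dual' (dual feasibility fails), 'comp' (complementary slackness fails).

Gradient of f: grad f(x) = Q x + c = (2, 3)
Constraint values g_i(x) = a_i^T x - b_i:
  g_1((1, -3)) = -2
  g_2((1, -3)) = 0
Stationarity residual: grad f(x) + sum_i lambda_i a_i = (0, 0)
  -> stationarity OK
Primal feasibility (all g_i <= 0): OK
Dual feasibility (all lambda_i >= 0): OK
Complementary slackness (lambda_i * g_i(x) = 0 for all i): OK

Verdict: yes, KKT holds.

yes


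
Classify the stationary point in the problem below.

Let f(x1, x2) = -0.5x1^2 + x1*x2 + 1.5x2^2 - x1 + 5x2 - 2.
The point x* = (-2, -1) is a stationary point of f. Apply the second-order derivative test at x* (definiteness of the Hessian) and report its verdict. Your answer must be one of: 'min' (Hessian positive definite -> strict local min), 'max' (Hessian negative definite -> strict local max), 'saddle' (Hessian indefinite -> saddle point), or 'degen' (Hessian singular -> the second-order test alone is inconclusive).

Compute the Hessian H = grad^2 f:
  H = [[-1, 1], [1, 3]]
Verify stationarity: grad f(x*) = H x* + g = (0, 0).
Eigenvalues of H: -1.2361, 3.2361.
Eigenvalues have mixed signs, so H is indefinite -> x* is a saddle point.

saddle


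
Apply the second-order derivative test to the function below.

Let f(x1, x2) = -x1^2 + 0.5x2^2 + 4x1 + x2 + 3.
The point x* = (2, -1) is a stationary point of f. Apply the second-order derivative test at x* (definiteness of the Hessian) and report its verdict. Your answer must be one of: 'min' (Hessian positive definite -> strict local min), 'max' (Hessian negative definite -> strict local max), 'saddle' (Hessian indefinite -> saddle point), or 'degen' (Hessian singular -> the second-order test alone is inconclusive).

Compute the Hessian H = grad^2 f:
  H = [[-2, 0], [0, 1]]
Verify stationarity: grad f(x*) = H x* + g = (0, 0).
Eigenvalues of H: -2, 1.
Eigenvalues have mixed signs, so H is indefinite -> x* is a saddle point.

saddle


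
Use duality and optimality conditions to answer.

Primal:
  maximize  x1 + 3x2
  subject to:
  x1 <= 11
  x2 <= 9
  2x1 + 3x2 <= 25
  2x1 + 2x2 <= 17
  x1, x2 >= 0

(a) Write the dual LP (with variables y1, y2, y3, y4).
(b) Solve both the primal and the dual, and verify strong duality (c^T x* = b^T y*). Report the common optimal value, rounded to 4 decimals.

The standard primal-dual pair for 'max c^T x s.t. A x <= b, x >= 0' is:
  Dual:  min b^T y  s.t.  A^T y >= c,  y >= 0.

So the dual LP is:
  minimize  11y1 + 9y2 + 25y3 + 17y4
  subject to:
    y1 + 2y3 + 2y4 >= 1
    y2 + 3y3 + 2y4 >= 3
    y1, y2, y3, y4 >= 0

Solving the primal: x* = (0, 8.3333).
  primal value c^T x* = 25.
Solving the dual: y* = (0, 0, 1, 0).
  dual value b^T y* = 25.
Strong duality: c^T x* = b^T y*. Confirmed.

25


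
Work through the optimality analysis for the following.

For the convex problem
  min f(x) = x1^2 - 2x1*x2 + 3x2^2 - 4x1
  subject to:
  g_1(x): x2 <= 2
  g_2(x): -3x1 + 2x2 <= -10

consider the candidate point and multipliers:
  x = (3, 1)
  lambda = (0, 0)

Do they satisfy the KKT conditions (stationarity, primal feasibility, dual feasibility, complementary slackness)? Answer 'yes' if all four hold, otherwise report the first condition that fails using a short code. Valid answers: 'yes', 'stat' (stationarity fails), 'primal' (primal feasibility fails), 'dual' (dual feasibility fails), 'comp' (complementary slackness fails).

Gradient of f: grad f(x) = Q x + c = (0, 0)
Constraint values g_i(x) = a_i^T x - b_i:
  g_1((3, 1)) = -1
  g_2((3, 1)) = 3
Stationarity residual: grad f(x) + sum_i lambda_i a_i = (0, 0)
  -> stationarity OK
Primal feasibility (all g_i <= 0): FAILS
Dual feasibility (all lambda_i >= 0): OK
Complementary slackness (lambda_i * g_i(x) = 0 for all i): OK

Verdict: the first failing condition is primal_feasibility -> primal.

primal


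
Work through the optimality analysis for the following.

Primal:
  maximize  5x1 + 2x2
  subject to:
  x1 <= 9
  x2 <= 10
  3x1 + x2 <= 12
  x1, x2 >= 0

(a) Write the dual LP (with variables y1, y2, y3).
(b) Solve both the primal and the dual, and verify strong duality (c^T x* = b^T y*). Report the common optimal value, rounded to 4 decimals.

The standard primal-dual pair for 'max c^T x s.t. A x <= b, x >= 0' is:
  Dual:  min b^T y  s.t.  A^T y >= c,  y >= 0.

So the dual LP is:
  minimize  9y1 + 10y2 + 12y3
  subject to:
    y1 + 3y3 >= 5
    y2 + y3 >= 2
    y1, y2, y3 >= 0

Solving the primal: x* = (0.6667, 10).
  primal value c^T x* = 23.3333.
Solving the dual: y* = (0, 0.3333, 1.6667).
  dual value b^T y* = 23.3333.
Strong duality: c^T x* = b^T y*. Confirmed.

23.3333


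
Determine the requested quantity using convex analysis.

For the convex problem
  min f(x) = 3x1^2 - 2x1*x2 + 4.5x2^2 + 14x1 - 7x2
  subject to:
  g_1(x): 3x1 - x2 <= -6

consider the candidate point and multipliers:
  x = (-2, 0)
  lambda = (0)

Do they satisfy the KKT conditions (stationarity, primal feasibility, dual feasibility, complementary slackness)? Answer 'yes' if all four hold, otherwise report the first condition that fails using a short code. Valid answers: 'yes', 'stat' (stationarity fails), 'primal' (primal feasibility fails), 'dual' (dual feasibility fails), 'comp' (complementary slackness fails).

Gradient of f: grad f(x) = Q x + c = (2, -3)
Constraint values g_i(x) = a_i^T x - b_i:
  g_1((-2, 0)) = 0
Stationarity residual: grad f(x) + sum_i lambda_i a_i = (2, -3)
  -> stationarity FAILS
Primal feasibility (all g_i <= 0): OK
Dual feasibility (all lambda_i >= 0): OK
Complementary slackness (lambda_i * g_i(x) = 0 for all i): OK

Verdict: the first failing condition is stationarity -> stat.

stat


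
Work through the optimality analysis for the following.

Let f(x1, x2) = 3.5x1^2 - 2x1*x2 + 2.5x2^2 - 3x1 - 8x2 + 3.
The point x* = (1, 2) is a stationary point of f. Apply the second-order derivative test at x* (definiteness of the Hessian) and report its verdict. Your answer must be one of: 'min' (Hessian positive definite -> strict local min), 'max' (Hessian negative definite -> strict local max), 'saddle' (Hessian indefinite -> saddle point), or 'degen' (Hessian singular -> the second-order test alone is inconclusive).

Compute the Hessian H = grad^2 f:
  H = [[7, -2], [-2, 5]]
Verify stationarity: grad f(x*) = H x* + g = (0, 0).
Eigenvalues of H: 3.7639, 8.2361.
Both eigenvalues > 0, so H is positive definite -> x* is a strict local min.

min


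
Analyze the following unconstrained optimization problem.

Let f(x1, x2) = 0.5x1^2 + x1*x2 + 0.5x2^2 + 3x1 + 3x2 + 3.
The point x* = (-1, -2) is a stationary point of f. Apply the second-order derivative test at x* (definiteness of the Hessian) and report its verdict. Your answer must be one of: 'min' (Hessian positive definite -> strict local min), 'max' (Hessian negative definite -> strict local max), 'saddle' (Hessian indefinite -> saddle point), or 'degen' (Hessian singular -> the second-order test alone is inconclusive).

Compute the Hessian H = grad^2 f:
  H = [[1, 1], [1, 1]]
Verify stationarity: grad f(x*) = H x* + g = (0, 0).
Eigenvalues of H: 0, 2.
H has a zero eigenvalue (singular; positive semidefinite but not definite), so H is neither positive definite, negative definite, nor indefinite. The second-order test alone is inconclusive -> degen.
(Indeed, f is constant along the null direction of H through x*, so x* is not a strict local extremum.)

degen


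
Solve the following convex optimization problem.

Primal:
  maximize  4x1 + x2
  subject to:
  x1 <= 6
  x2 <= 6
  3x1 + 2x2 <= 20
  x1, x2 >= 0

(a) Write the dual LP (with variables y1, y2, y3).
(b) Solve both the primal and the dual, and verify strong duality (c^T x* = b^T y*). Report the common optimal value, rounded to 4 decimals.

The standard primal-dual pair for 'max c^T x s.t. A x <= b, x >= 0' is:
  Dual:  min b^T y  s.t.  A^T y >= c,  y >= 0.

So the dual LP is:
  minimize  6y1 + 6y2 + 20y3
  subject to:
    y1 + 3y3 >= 4
    y2 + 2y3 >= 1
    y1, y2, y3 >= 0

Solving the primal: x* = (6, 1).
  primal value c^T x* = 25.
Solving the dual: y* = (2.5, 0, 0.5).
  dual value b^T y* = 25.
Strong duality: c^T x* = b^T y*. Confirmed.

25


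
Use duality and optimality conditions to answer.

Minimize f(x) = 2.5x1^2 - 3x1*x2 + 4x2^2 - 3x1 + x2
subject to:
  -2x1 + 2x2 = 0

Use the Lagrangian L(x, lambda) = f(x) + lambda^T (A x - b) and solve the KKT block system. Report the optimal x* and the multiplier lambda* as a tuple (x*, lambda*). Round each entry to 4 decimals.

Form the Lagrangian:
  L(x, lambda) = (1/2) x^T Q x + c^T x + lambda^T (A x - b)
Stationarity (grad_x L = 0): Q x + c + A^T lambda = 0.
Primal feasibility: A x = b.

This gives the KKT block system:
  [ Q   A^T ] [ x     ]   [-c ]
  [ A    0  ] [ lambda ] = [ b ]

Solving the linear system:
  x*      = (0.2857, 0.2857)
  lambda* = (-1.2143)
  f(x*)   = -0.2857

x* = (0.2857, 0.2857), lambda* = (-1.2143)


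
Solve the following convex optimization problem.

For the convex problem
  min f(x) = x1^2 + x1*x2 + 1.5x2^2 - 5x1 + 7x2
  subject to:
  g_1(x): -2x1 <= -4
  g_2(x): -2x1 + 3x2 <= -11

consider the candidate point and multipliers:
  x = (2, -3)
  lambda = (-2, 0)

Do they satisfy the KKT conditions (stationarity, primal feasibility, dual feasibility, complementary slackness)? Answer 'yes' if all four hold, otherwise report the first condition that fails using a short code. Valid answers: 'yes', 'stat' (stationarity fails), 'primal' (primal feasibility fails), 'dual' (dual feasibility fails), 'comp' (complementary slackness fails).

Gradient of f: grad f(x) = Q x + c = (-4, 0)
Constraint values g_i(x) = a_i^T x - b_i:
  g_1((2, -3)) = 0
  g_2((2, -3)) = -2
Stationarity residual: grad f(x) + sum_i lambda_i a_i = (0, 0)
  -> stationarity OK
Primal feasibility (all g_i <= 0): OK
Dual feasibility (all lambda_i >= 0): FAILS
Complementary slackness (lambda_i * g_i(x) = 0 for all i): OK

Verdict: the first failing condition is dual_feasibility -> dual.

dual


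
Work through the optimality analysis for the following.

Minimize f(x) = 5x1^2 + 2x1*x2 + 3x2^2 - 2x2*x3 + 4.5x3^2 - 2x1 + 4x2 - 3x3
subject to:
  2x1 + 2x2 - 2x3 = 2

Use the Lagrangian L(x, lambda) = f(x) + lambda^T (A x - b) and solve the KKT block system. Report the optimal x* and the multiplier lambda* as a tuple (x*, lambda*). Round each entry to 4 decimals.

Form the Lagrangian:
  L(x, lambda) = (1/2) x^T Q x + c^T x + lambda^T (A x - b)
Stationarity (grad_x L = 0): Q x + c + A^T lambda = 0.
Primal feasibility: A x = b.

This gives the KKT block system:
  [ Q   A^T ] [ x     ]   [-c ]
  [ A    0  ] [ lambda ] = [ b ]

Solving the linear system:
  x*      = (0.7813, -0.0937, -0.3125)
  lambda* = (-2.8125)
  f(x*)   = 2.3125

x* = (0.7813, -0.0937, -0.3125), lambda* = (-2.8125)


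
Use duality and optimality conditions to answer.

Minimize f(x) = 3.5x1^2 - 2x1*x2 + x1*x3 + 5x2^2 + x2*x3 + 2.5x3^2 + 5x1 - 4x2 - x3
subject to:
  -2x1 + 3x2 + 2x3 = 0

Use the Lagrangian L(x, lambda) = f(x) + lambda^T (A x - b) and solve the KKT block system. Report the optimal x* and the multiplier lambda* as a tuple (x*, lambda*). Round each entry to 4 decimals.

Form the Lagrangian:
  L(x, lambda) = (1/2) x^T Q x + c^T x + lambda^T (A x - b)
Stationarity (grad_x L = 0): Q x + c + A^T lambda = 0.
Primal feasibility: A x = b.

This gives the KKT block system:
  [ Q   A^T ] [ x     ]   [-c ]
  [ A    0  ] [ lambda ] = [ b ]

Solving the linear system:
  x*      = (-0.3087, -0.0322, -0.2605)
  lambda* = (1.3215)
  f(x*)   = -0.5772

x* = (-0.3087, -0.0322, -0.2605), lambda* = (1.3215)


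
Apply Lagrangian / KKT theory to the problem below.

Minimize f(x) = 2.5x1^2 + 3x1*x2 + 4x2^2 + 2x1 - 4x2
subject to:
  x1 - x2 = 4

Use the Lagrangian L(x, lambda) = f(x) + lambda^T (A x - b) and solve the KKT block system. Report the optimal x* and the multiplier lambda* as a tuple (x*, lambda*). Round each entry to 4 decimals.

Form the Lagrangian:
  L(x, lambda) = (1/2) x^T Q x + c^T x + lambda^T (A x - b)
Stationarity (grad_x L = 0): Q x + c + A^T lambda = 0.
Primal feasibility: A x = b.

This gives the KKT block system:
  [ Q   A^T ] [ x     ]   [-c ]
  [ A    0  ] [ lambda ] = [ b ]

Solving the linear system:
  x*      = (2.4211, -1.5789)
  lambda* = (-9.3684)
  f(x*)   = 24.3158

x* = (2.4211, -1.5789), lambda* = (-9.3684)


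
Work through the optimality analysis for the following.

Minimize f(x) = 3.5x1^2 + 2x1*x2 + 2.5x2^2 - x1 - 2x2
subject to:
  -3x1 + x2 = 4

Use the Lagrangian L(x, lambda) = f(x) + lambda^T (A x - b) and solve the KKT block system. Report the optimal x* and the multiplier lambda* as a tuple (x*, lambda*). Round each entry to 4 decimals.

Form the Lagrangian:
  L(x, lambda) = (1/2) x^T Q x + c^T x + lambda^T (A x - b)
Stationarity (grad_x L = 0): Q x + c + A^T lambda = 0.
Primal feasibility: A x = b.

This gives the KKT block system:
  [ Q   A^T ] [ x     ]   [-c ]
  [ A    0  ] [ lambda ] = [ b ]

Solving the linear system:
  x*      = (-0.9531, 1.1406)
  lambda* = (-1.7969)
  f(x*)   = 2.9297

x* = (-0.9531, 1.1406), lambda* = (-1.7969)


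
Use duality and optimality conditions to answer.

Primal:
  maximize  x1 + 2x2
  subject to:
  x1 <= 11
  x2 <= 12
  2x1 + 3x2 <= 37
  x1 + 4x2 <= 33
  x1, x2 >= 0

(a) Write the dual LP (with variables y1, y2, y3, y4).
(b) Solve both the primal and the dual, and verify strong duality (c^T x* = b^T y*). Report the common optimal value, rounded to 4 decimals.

The standard primal-dual pair for 'max c^T x s.t. A x <= b, x >= 0' is:
  Dual:  min b^T y  s.t.  A^T y >= c,  y >= 0.

So the dual LP is:
  minimize  11y1 + 12y2 + 37y3 + 33y4
  subject to:
    y1 + 2y3 + y4 >= 1
    y2 + 3y3 + 4y4 >= 2
    y1, y2, y3, y4 >= 0

Solving the primal: x* = (9.8, 5.8).
  primal value c^T x* = 21.4.
Solving the dual: y* = (0, 0, 0.4, 0.2).
  dual value b^T y* = 21.4.
Strong duality: c^T x* = b^T y*. Confirmed.

21.4


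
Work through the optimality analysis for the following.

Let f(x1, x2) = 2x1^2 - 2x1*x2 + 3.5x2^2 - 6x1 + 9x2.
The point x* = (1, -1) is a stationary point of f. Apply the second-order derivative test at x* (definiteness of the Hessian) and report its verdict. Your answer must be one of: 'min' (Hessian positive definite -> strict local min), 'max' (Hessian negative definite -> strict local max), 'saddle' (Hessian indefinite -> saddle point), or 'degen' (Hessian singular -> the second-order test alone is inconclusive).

Compute the Hessian H = grad^2 f:
  H = [[4, -2], [-2, 7]]
Verify stationarity: grad f(x*) = H x* + g = (0, 0).
Eigenvalues of H: 3, 8.
Both eigenvalues > 0, so H is positive definite -> x* is a strict local min.

min


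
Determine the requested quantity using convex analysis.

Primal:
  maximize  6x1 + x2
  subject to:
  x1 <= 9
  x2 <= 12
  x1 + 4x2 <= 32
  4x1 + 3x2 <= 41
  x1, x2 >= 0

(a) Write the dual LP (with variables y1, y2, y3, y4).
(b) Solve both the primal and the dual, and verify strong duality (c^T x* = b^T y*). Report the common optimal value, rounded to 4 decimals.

The standard primal-dual pair for 'max c^T x s.t. A x <= b, x >= 0' is:
  Dual:  min b^T y  s.t.  A^T y >= c,  y >= 0.

So the dual LP is:
  minimize  9y1 + 12y2 + 32y3 + 41y4
  subject to:
    y1 + y3 + 4y4 >= 6
    y2 + 4y3 + 3y4 >= 1
    y1, y2, y3, y4 >= 0

Solving the primal: x* = (9, 1.6667).
  primal value c^T x* = 55.6667.
Solving the dual: y* = (4.6667, 0, 0, 0.3333).
  dual value b^T y* = 55.6667.
Strong duality: c^T x* = b^T y*. Confirmed.

55.6667


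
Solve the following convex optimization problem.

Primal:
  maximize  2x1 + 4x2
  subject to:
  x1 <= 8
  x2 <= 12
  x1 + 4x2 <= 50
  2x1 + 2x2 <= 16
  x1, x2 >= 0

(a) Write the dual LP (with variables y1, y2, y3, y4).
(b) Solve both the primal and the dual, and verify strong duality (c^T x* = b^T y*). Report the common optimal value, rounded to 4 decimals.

The standard primal-dual pair for 'max c^T x s.t. A x <= b, x >= 0' is:
  Dual:  min b^T y  s.t.  A^T y >= c,  y >= 0.

So the dual LP is:
  minimize  8y1 + 12y2 + 50y3 + 16y4
  subject to:
    y1 + y3 + 2y4 >= 2
    y2 + 4y3 + 2y4 >= 4
    y1, y2, y3, y4 >= 0

Solving the primal: x* = (0, 8).
  primal value c^T x* = 32.
Solving the dual: y* = (0, 0, 0, 2).
  dual value b^T y* = 32.
Strong duality: c^T x* = b^T y*. Confirmed.

32


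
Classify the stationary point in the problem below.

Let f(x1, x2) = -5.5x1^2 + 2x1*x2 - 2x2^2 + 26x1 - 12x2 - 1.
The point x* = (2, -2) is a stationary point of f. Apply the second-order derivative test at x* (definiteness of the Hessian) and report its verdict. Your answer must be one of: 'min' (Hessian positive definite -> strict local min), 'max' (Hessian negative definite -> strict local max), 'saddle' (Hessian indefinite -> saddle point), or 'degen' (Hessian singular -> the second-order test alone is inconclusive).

Compute the Hessian H = grad^2 f:
  H = [[-11, 2], [2, -4]]
Verify stationarity: grad f(x*) = H x* + g = (0, 0).
Eigenvalues of H: -11.5311, -3.4689.
Both eigenvalues < 0, so H is negative definite -> x* is a strict local max.

max


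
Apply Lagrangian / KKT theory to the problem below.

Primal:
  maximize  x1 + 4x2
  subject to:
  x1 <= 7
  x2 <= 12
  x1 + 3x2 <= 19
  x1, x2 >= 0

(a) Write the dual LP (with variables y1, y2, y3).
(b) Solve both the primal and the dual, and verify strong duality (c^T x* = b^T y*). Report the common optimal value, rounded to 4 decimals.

The standard primal-dual pair for 'max c^T x s.t. A x <= b, x >= 0' is:
  Dual:  min b^T y  s.t.  A^T y >= c,  y >= 0.

So the dual LP is:
  minimize  7y1 + 12y2 + 19y3
  subject to:
    y1 + y3 >= 1
    y2 + 3y3 >= 4
    y1, y2, y3 >= 0

Solving the primal: x* = (0, 6.3333).
  primal value c^T x* = 25.3333.
Solving the dual: y* = (0, 0, 1.3333).
  dual value b^T y* = 25.3333.
Strong duality: c^T x* = b^T y*. Confirmed.

25.3333


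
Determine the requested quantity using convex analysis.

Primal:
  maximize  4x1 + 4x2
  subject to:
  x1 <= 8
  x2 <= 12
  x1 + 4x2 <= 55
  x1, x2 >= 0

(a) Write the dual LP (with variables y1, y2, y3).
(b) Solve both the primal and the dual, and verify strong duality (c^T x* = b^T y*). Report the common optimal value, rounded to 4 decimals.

The standard primal-dual pair for 'max c^T x s.t. A x <= b, x >= 0' is:
  Dual:  min b^T y  s.t.  A^T y >= c,  y >= 0.

So the dual LP is:
  minimize  8y1 + 12y2 + 55y3
  subject to:
    y1 + y3 >= 4
    y2 + 4y3 >= 4
    y1, y2, y3 >= 0

Solving the primal: x* = (8, 11.75).
  primal value c^T x* = 79.
Solving the dual: y* = (3, 0, 1).
  dual value b^T y* = 79.
Strong duality: c^T x* = b^T y*. Confirmed.

79


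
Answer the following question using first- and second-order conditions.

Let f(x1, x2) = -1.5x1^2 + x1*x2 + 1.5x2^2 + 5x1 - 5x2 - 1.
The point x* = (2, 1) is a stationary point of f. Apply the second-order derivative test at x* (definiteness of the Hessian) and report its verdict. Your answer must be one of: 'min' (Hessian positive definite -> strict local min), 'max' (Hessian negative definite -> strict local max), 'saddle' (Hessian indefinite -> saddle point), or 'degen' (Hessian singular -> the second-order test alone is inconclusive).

Compute the Hessian H = grad^2 f:
  H = [[-3, 1], [1, 3]]
Verify stationarity: grad f(x*) = H x* + g = (0, 0).
Eigenvalues of H: -3.1623, 3.1623.
Eigenvalues have mixed signs, so H is indefinite -> x* is a saddle point.

saddle


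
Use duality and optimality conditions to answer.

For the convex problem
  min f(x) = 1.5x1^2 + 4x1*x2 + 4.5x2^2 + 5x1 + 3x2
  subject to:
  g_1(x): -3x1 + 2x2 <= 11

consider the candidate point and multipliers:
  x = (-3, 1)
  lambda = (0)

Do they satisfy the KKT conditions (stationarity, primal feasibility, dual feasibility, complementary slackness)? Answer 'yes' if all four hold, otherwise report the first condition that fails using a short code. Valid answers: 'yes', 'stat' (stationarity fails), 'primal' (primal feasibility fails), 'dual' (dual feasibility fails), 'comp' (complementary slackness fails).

Gradient of f: grad f(x) = Q x + c = (0, 0)
Constraint values g_i(x) = a_i^T x - b_i:
  g_1((-3, 1)) = 0
Stationarity residual: grad f(x) + sum_i lambda_i a_i = (0, 0)
  -> stationarity OK
Primal feasibility (all g_i <= 0): OK
Dual feasibility (all lambda_i >= 0): OK
Complementary slackness (lambda_i * g_i(x) = 0 for all i): OK

Verdict: yes, KKT holds.

yes


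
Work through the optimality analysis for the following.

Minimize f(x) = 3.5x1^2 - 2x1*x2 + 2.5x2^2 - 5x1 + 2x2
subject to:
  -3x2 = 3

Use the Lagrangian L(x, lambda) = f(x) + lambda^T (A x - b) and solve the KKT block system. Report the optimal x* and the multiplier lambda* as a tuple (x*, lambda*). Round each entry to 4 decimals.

Form the Lagrangian:
  L(x, lambda) = (1/2) x^T Q x + c^T x + lambda^T (A x - b)
Stationarity (grad_x L = 0): Q x + c + A^T lambda = 0.
Primal feasibility: A x = b.

This gives the KKT block system:
  [ Q   A^T ] [ x     ]   [-c ]
  [ A    0  ] [ lambda ] = [ b ]

Solving the linear system:
  x*      = (0.4286, -1)
  lambda* = (-1.2857)
  f(x*)   = -0.1429

x* = (0.4286, -1), lambda* = (-1.2857)


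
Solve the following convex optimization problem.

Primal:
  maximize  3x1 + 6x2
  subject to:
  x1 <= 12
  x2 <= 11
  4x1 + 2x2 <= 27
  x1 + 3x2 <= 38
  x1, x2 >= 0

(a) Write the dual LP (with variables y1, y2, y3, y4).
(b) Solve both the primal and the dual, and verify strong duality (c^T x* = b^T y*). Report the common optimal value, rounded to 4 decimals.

The standard primal-dual pair for 'max c^T x s.t. A x <= b, x >= 0' is:
  Dual:  min b^T y  s.t.  A^T y >= c,  y >= 0.

So the dual LP is:
  minimize  12y1 + 11y2 + 27y3 + 38y4
  subject to:
    y1 + 4y3 + y4 >= 3
    y2 + 2y3 + 3y4 >= 6
    y1, y2, y3, y4 >= 0

Solving the primal: x* = (1.25, 11).
  primal value c^T x* = 69.75.
Solving the dual: y* = (0, 4.5, 0.75, 0).
  dual value b^T y* = 69.75.
Strong duality: c^T x* = b^T y*. Confirmed.

69.75


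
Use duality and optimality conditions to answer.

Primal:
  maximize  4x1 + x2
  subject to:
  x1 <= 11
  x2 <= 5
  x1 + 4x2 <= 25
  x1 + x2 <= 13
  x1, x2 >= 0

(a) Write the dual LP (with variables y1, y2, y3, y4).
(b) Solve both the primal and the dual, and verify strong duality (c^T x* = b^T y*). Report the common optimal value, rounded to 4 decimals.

The standard primal-dual pair for 'max c^T x s.t. A x <= b, x >= 0' is:
  Dual:  min b^T y  s.t.  A^T y >= c,  y >= 0.

So the dual LP is:
  minimize  11y1 + 5y2 + 25y3 + 13y4
  subject to:
    y1 + y3 + y4 >= 4
    y2 + 4y3 + y4 >= 1
    y1, y2, y3, y4 >= 0

Solving the primal: x* = (11, 2).
  primal value c^T x* = 46.
Solving the dual: y* = (3, 0, 0, 1).
  dual value b^T y* = 46.
Strong duality: c^T x* = b^T y*. Confirmed.

46


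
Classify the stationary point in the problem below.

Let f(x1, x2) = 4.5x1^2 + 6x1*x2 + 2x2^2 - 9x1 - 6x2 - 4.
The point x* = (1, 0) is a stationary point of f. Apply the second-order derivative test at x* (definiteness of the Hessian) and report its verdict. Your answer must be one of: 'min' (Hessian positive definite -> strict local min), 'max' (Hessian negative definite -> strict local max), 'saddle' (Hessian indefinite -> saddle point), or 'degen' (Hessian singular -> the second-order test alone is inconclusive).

Compute the Hessian H = grad^2 f:
  H = [[9, 6], [6, 4]]
Verify stationarity: grad f(x*) = H x* + g = (0, 0).
Eigenvalues of H: 0, 13.
H has a zero eigenvalue (singular; positive semidefinite but not definite), so H is neither positive definite, negative definite, nor indefinite. The second-order test alone is inconclusive -> degen.
(Indeed, f is constant along the null direction of H through x*, so x* is not a strict local extremum.)

degen


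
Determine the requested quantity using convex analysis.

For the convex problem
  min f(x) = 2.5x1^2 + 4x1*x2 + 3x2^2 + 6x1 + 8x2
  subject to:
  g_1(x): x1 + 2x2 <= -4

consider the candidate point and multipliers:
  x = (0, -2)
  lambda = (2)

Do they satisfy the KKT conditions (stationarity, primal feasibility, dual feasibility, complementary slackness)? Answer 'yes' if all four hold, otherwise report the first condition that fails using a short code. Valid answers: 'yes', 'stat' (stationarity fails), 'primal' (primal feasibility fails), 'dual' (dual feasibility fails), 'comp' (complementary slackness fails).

Gradient of f: grad f(x) = Q x + c = (-2, -4)
Constraint values g_i(x) = a_i^T x - b_i:
  g_1((0, -2)) = 0
Stationarity residual: grad f(x) + sum_i lambda_i a_i = (0, 0)
  -> stationarity OK
Primal feasibility (all g_i <= 0): OK
Dual feasibility (all lambda_i >= 0): OK
Complementary slackness (lambda_i * g_i(x) = 0 for all i): OK

Verdict: yes, KKT holds.

yes


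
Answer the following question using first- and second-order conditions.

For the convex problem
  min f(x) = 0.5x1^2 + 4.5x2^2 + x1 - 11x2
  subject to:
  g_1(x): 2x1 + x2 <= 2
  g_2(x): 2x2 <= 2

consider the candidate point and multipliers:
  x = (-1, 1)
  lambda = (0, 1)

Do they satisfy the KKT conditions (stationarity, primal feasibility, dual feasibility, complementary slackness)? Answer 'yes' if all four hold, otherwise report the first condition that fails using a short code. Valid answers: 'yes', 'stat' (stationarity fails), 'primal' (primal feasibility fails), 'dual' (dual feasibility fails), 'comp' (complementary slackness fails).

Gradient of f: grad f(x) = Q x + c = (0, -2)
Constraint values g_i(x) = a_i^T x - b_i:
  g_1((-1, 1)) = -3
  g_2((-1, 1)) = 0
Stationarity residual: grad f(x) + sum_i lambda_i a_i = (0, 0)
  -> stationarity OK
Primal feasibility (all g_i <= 0): OK
Dual feasibility (all lambda_i >= 0): OK
Complementary slackness (lambda_i * g_i(x) = 0 for all i): OK

Verdict: yes, KKT holds.

yes


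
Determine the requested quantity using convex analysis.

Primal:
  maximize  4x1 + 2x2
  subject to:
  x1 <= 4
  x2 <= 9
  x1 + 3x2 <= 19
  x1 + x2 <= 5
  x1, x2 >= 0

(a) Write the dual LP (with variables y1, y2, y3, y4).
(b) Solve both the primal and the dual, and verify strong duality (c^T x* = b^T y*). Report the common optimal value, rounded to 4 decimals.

The standard primal-dual pair for 'max c^T x s.t. A x <= b, x >= 0' is:
  Dual:  min b^T y  s.t.  A^T y >= c,  y >= 0.

So the dual LP is:
  minimize  4y1 + 9y2 + 19y3 + 5y4
  subject to:
    y1 + y3 + y4 >= 4
    y2 + 3y3 + y4 >= 2
    y1, y2, y3, y4 >= 0

Solving the primal: x* = (4, 1).
  primal value c^T x* = 18.
Solving the dual: y* = (2, 0, 0, 2).
  dual value b^T y* = 18.
Strong duality: c^T x* = b^T y*. Confirmed.

18


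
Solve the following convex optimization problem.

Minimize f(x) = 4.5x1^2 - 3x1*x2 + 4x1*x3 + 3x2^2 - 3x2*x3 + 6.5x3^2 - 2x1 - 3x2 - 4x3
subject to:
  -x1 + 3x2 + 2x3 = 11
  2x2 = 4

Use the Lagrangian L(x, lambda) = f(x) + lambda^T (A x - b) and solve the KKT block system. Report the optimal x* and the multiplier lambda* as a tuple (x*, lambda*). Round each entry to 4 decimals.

Form the Lagrangian:
  L(x, lambda) = (1/2) x^T Q x + c^T x + lambda^T (A x - b)
Stationarity (grad_x L = 0): Q x + c + A^T lambda = 0.
Primal feasibility: A x = b.

This gives the KKT block system:
  [ Q   A^T ] [ x     ]   [-c ]
  [ A    0  ] [ lambda ] = [ b ]

Solving the linear system:
  x*      = (-0.8154, 2, 2.0923)
  lambda* = (-6.9692, 7.8692)
  f(x*)   = 16.2231

x* = (-0.8154, 2, 2.0923), lambda* = (-6.9692, 7.8692)
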